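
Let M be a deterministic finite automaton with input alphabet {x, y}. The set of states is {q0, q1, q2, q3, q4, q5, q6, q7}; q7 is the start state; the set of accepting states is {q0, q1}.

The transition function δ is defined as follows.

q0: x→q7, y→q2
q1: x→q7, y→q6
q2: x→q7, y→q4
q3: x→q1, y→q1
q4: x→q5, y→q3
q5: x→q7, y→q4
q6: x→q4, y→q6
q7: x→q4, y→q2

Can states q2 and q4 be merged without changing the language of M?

States {q0} cannot be reached from the start state, so discard them.
P0 = {q1} | {q2,q3,q4,q5,q6,q7}.
Split {q2,q3,q4,q5,q6,q7} by δ(·,x) → {q2,q4,q5,q6,q7} and {q3}.
Refine {q2,q4,q5,q6,q7} on symbol y: members go to different blocks, giving {q2,q5,q6,q7} and {q4}.
On input x, block {q2,q5,q6,q7} splits into {q2,q5} and {q6,q7}.
Refine {q6,q7} on symbol y: members go to different blocks, giving {q6} and {q7}.
No further refinement is possible. Final partition (6 blocks): {q1} | {q2,q5} | {q3} | {q4} | {q6} | {q7}.
q2 and q4 end up in different blocks, so they are distinguishable. For instance, the string 'yx' is accepted from only q4.

No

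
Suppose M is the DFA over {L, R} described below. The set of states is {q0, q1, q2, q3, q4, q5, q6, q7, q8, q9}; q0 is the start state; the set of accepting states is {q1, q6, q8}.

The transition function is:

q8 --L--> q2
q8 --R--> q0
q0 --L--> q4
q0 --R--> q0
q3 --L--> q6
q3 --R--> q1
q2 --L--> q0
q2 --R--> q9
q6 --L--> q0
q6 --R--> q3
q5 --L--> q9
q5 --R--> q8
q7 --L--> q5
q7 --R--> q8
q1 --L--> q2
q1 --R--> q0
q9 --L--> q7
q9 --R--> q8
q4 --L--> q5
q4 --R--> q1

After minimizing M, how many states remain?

First remove the unreachable states {q3,q6}; 8 states remain.
Initial partition by acceptance: {q1,q8} | {q0,q2,q4,q5,q7,q9}.
Split {q0,q2,q4,q5,q7,q9} by δ(·,R) → {q4,q5,q7,q9} and {q0,q2}.
On input L, block {q0,q2} splits into {q0} and {q2}.
The partition is now stable with 4 blocks: {q1,q8} | {q4,q5,q7,q9} | {q0} | {q2}.

4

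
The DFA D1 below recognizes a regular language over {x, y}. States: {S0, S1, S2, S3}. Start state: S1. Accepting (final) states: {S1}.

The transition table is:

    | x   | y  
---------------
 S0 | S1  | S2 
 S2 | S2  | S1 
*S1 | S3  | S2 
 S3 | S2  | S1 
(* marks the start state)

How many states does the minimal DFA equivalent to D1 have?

2

States {S0} cannot be reached from the start state, so discard them.
Start with accepting vs non-accepting: {S1} | {S2,S3}.
Stable partition: {S1} | {S2,S3} — 2 equivalence classes.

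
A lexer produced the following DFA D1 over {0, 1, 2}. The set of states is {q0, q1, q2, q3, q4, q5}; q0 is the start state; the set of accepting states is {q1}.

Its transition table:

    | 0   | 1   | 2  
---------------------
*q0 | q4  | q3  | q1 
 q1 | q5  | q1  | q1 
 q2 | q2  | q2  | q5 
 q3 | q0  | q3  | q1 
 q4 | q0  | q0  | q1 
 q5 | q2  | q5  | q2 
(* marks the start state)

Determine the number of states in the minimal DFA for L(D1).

Every state is reachable, so we keep all 6.
Start with accepting vs non-accepting: {q1} | {q0,q2,q3,q4,q5}.
Refine {q0,q2,q3,q4,q5} on symbol 2: members go to different blocks, giving {q0,q3,q4} and {q2,q5}.
The partition is now stable with 3 blocks: {q1} | {q0,q3,q4} | {q2,q5}.

3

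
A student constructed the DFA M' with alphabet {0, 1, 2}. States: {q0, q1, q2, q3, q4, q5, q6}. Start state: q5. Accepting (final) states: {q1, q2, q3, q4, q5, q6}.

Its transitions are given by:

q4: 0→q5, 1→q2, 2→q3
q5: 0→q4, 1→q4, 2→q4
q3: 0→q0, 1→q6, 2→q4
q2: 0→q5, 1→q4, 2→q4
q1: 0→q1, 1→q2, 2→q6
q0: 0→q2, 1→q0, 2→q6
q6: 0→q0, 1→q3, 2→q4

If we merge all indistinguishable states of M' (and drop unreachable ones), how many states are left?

5

States {q1} cannot be reached from the start state, so discard them.
Initial partition by acceptance: {q2,q3,q4,q5,q6} | {q0}.
On input 0, block {q2,q3,q4,q5,q6} splits into {q2,q4,q5} and {q3,q6}.
Split {q2,q4,q5} by δ(·,2) → {q2,q5} and {q4}.
Split {q2,q5} by δ(·,0) → {q2} and {q5}.
Stable partition: {q2} | {q0} | {q3,q6} | {q4} | {q5} — 5 equivalence classes.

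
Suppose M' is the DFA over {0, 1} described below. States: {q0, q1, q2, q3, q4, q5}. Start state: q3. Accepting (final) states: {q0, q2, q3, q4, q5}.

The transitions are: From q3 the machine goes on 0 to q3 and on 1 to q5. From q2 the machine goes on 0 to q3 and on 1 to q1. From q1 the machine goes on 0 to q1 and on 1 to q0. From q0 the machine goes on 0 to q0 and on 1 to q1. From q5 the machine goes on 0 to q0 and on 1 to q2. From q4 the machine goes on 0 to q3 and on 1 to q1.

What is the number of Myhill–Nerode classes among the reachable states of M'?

5

Reachable states from the start: {q0,q1,q2,q3,q5}. Unreachable: {q4} — drop them.
Start with accepting vs non-accepting: {q0,q2,q3,q5} | {q1}.
On input 1, block {q0,q2,q3,q5} splits into {q0,q2} and {q3,q5}.
Refine {q0,q2} on symbol 0: members go to different blocks, giving {q0} and {q2}.
Refine {q3,q5} on symbol 0: members go to different blocks, giving {q3} and {q5}.
The partition is now stable with 5 blocks: {q0} | {q1} | {q3} | {q2} | {q5}.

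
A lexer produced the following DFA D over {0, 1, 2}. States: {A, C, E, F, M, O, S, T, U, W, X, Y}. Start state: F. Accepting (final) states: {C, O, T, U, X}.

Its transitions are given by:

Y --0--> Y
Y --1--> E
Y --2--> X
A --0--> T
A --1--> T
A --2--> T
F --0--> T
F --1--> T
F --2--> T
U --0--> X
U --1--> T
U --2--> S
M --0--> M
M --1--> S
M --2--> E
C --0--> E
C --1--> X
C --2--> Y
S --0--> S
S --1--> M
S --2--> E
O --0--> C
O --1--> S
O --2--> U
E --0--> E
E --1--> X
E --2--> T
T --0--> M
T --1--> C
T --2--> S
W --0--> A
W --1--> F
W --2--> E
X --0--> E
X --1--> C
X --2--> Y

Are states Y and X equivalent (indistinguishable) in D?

States {A,O,U,W} cannot be reached from the start state, so discard them.
Initial partition by acceptance: {C,T,X} | {E,F,M,S,Y}.
On input 0, block {E,F,M,S,Y} splits into {E,M,S,Y} and {F}.
Refine {E,M,S,Y} on symbol 1: members go to different blocks, giving {M,S,Y} and {E}.
Split {C,T,X} by δ(·,0) → {C,X} and {T}.
Refine {M,S,Y} on symbol 1: members go to different blocks, giving {M,S} and {Y}.
The partition is now stable with 6 blocks: {C,X} | {M,S} | {F} | {E} | {T} | {Y}.
Y and X end up in different blocks, so they are distinguishable. For instance, the string 'ε' is accepted from only X.

No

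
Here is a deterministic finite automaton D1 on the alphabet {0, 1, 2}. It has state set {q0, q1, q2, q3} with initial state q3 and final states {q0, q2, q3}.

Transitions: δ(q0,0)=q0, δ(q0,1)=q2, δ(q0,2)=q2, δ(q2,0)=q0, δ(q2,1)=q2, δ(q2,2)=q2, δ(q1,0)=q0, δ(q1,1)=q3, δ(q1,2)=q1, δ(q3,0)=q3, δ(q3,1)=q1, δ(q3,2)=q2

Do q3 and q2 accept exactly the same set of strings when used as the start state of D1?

No

All states are reachable from the start state.
Initial partition by acceptance: {q0,q2,q3} | {q1}.
Refine {q0,q2,q3} on symbol 1: members go to different blocks, giving {q0,q2} and {q3}.
No further refinement is possible. Final partition (3 blocks): {q0,q2} | {q1} | {q3}.
q3 and q2 end up in different blocks, so they are distinguishable. For instance, the string '1' is accepted from only q2.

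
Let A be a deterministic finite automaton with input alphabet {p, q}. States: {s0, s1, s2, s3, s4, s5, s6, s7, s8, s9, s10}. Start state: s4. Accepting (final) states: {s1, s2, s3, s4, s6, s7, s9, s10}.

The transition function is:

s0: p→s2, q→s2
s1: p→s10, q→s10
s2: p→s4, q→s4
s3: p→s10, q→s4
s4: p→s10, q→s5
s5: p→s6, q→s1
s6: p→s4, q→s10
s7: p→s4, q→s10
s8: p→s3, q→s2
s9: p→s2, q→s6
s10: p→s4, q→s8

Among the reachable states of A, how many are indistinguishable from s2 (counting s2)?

Reachable states from the start: {s1,s2,s3,s4,s5,s6,s8,s10}. Unreachable: {s0,s7,s9} — drop them.
P0 = {s1,s2,s3,s4,s6,s10} | {s5,s8}.
Split {s1,s2,s3,s4,s6,s10} by δ(·,q) → {s1,s2,s3,s6} and {s4,s10}.
The partition is now stable with 3 blocks: {s1,s2,s3,s6} | {s5,s8} | {s4,s10}.
State s2 belongs to the block {s1,s2,s3,s6}, which has 4 states.

4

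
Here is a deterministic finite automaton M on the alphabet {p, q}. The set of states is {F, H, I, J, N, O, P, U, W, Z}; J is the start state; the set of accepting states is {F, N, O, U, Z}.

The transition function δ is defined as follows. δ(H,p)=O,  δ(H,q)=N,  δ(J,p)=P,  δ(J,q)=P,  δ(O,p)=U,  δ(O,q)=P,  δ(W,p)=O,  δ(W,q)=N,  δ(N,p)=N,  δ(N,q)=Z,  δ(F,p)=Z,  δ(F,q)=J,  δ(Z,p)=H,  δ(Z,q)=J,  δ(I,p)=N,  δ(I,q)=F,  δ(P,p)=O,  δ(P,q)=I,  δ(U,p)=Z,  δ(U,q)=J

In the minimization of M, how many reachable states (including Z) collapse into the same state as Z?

1

States {W} cannot be reached from the start state, so discard them.
Initial partition by acceptance: {F,N,O,U,Z} | {H,I,J,P}.
Refine {F,N,O,U,Z} on symbol p: members go to different blocks, giving {F,N,O,U} and {Z}.
Refine {F,N,O,U} on symbol p: members go to different blocks, giving {F,U} and {N,O}.
Split {H,I,J,P} by δ(·,p) → {H,I,P} and {J}.
On input q, block {H,I,P} splits into {P} and {I} and {H}.
Refine {N,O} on symbol p: members go to different blocks, giving {N} and {O}.
No further refinement is possible. Final partition (8 blocks): {F,U} | {P} | {Z} | {N} | {J} | {I} | {H} | {O}.
The equivalence class containing Z is {Z}, of size 1.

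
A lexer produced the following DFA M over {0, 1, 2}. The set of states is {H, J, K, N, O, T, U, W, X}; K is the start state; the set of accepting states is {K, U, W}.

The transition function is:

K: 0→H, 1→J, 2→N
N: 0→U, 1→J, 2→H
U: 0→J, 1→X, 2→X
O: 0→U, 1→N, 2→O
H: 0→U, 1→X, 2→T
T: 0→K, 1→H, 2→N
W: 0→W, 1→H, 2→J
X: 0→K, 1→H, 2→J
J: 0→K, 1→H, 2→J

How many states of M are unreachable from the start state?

2

Starting at K and following transitions, the reachable set is {H, J, K, N, T, U, X}. That leaves O, W unreachable — 2 in total.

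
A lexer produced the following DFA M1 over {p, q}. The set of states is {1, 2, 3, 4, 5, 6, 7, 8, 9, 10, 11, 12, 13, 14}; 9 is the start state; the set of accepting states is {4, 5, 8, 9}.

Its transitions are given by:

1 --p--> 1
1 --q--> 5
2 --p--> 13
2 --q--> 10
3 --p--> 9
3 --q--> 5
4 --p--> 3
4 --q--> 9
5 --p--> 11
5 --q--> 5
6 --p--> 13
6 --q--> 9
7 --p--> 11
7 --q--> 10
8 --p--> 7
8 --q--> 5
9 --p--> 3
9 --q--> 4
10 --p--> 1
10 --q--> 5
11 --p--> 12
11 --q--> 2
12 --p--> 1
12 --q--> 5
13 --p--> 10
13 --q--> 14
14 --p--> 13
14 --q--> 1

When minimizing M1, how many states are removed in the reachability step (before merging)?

No path from 9 leads to 6, 7, 8; the other 11 states are all reachable.

3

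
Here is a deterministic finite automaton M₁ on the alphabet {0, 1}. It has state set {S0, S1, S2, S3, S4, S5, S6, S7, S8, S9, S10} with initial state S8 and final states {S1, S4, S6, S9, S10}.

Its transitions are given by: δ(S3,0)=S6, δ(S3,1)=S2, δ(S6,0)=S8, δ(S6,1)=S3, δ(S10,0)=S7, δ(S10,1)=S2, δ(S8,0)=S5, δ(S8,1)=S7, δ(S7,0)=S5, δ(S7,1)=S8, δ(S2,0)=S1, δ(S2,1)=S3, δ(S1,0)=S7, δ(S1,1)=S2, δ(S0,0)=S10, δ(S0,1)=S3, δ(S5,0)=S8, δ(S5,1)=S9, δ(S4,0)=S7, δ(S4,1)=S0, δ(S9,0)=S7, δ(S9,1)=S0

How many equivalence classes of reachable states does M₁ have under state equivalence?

4

First remove the unreachable states {S4}; 10 states remain.
Start with accepting vs non-accepting: {S1,S6,S9,S10} | {S0,S2,S3,S5,S7,S8}.
Refine {S0,S2,S3,S5,S7,S8} on symbol 0: members go to different blocks, giving {S0,S2,S3} and {S5,S7,S8}.
Split {S5,S7,S8} by δ(·,1) → {S7,S8} and {S5}.
The partition is now stable with 4 blocks: {S1,S6,S9,S10} | {S0,S2,S3} | {S7,S8} | {S5}.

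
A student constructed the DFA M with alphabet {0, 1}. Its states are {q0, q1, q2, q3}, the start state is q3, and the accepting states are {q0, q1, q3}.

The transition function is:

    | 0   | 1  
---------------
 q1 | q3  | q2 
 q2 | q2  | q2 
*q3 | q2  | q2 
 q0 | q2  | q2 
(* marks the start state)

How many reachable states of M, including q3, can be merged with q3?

First remove the unreachable states {q0,q1}; 2 states remain.
P0 = {q3} | {q2}.
The partition is now stable with 2 blocks: {q3} | {q2}.
The equivalence class containing q3 is {q3}, of size 1.

1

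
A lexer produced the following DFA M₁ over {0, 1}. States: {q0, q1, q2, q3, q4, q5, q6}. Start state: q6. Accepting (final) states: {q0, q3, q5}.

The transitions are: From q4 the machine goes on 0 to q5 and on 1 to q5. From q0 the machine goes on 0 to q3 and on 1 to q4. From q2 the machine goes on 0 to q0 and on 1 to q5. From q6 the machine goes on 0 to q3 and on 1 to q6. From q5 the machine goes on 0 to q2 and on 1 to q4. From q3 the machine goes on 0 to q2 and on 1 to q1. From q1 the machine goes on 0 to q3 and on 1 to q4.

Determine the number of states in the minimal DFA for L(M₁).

Every state is reachable, so we keep all 7.
Start with accepting vs non-accepting: {q0,q3,q5} | {q1,q2,q4,q6}.
On input 0, block {q0,q3,q5} splits into {q3,q5} and {q0}.
Refine {q1,q2,q4,q6} on symbol 0: members go to different blocks, giving {q1,q4,q6} and {q2}.
Split {q1,q4,q6} by δ(·,1) → {q1,q6} and {q4}.
Split {q3,q5} by δ(·,1) → {q3} and {q5}.
Split {q1,q6} by δ(·,1) → {q1} and {q6}.
No further refinement is possible. Final partition (7 blocks): {q3} | {q1} | {q0} | {q2} | {q4} | {q5} | {q6}.

7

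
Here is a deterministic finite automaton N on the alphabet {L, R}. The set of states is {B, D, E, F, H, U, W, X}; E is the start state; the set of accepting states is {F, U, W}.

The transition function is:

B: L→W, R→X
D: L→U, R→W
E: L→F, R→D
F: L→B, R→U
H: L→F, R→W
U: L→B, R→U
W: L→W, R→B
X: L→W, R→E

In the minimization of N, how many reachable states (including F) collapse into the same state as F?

2

First remove the unreachable states {H}; 7 states remain.
Initial partition by acceptance: {F,U,W} | {B,D,E,X}.
Refine {F,U,W} on symbol L: members go to different blocks, giving {F,U} and {W}.
Refine {B,D,E,X} on symbol L: members go to different blocks, giving {B,X} and {D,E}.
Refine {B,X} on symbol R: members go to different blocks, giving {B} and {X}.
On input R, block {D,E} splits into {E} and {D}.
No further refinement is possible. Final partition (6 blocks): {F,U} | {B} | {W} | {E} | {X} | {D}.
The equivalence class containing F is {F,U}, of size 2.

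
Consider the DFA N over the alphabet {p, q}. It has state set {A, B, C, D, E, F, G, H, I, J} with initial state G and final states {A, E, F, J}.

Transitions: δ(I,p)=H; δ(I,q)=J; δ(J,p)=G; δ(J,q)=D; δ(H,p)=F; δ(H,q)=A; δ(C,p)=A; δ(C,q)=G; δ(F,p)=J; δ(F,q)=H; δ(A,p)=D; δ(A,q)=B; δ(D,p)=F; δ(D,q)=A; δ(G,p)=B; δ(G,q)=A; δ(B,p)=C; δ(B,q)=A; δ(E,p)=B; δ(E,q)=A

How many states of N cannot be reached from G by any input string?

2

Starting at G and following transitions, the reachable set is {A, B, C, D, F, G, H, J}. That leaves E, I unreachable — 2 in total.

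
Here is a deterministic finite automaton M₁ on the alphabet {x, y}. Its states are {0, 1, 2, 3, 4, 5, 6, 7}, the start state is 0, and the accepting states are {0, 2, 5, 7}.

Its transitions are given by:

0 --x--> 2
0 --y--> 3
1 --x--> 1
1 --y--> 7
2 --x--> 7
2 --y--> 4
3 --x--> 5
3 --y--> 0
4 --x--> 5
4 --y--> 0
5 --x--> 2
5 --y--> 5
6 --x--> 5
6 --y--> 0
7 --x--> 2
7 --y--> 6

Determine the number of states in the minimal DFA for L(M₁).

Reachable states from the start: {0,2,3,4,5,6,7}. Unreachable: {1} — drop them.
Initial partition by acceptance: {0,2,5,7} | {3,4,6}.
Split {0,2,5,7} by δ(·,y) → {0,2,7} and {5}.
Stable partition: {0,2,7} | {3,4,6} | {5} — 3 equivalence classes.

3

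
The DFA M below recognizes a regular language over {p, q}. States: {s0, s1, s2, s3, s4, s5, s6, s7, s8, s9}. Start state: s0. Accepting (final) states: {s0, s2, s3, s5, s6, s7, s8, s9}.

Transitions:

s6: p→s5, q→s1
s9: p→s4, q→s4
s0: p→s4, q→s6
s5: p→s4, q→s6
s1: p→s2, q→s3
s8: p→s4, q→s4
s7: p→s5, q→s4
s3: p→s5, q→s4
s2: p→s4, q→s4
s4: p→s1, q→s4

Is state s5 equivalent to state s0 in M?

Yes

States {s7,s8,s9} cannot be reached from the start state, so discard them.
Initial partition by acceptance: {s0,s2,s3,s5,s6} | {s1,s4}.
Split {s0,s2,s3,s5,s6} by δ(·,p) → {s0,s2,s5} and {s3,s6}.
Refine {s0,s2,s5} on symbol q: members go to different blocks, giving {s0,s5} and {s2}.
Refine {s1,s4} on symbol p: members go to different blocks, giving {s1} and {s4}.
Split {s3,s6} by δ(·,q) → {s3} and {s6}.
Stable partition: {s0,s5} | {s1} | {s3} | {s2} | {s4} | {s6} — 6 equivalence classes.
s5 and s0 lie in the same block of the stable partition, so they are equivalent — no string distinguishes them.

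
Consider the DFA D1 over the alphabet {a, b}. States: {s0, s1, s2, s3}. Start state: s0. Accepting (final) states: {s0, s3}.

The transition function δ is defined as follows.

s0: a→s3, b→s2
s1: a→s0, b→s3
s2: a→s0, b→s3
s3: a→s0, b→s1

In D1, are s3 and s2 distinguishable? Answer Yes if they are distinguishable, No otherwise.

Yes

Initial partition by acceptance: {s0,s3} | {s1,s2}.
Stable partition: {s0,s3} | {s1,s2} — 2 equivalence classes.
s3 and s2 end up in different blocks, so they are distinguishable. For instance, the string 'ε' is accepted from only s3.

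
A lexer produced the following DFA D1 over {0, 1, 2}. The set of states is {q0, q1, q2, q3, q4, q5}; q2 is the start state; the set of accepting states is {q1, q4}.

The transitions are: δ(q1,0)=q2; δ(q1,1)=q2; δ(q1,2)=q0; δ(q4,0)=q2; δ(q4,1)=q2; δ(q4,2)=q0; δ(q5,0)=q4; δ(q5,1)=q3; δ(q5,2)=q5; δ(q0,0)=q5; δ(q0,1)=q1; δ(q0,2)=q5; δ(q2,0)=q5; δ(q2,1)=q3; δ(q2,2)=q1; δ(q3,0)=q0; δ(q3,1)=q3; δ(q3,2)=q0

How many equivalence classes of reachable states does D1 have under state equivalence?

5

Every state is reachable, so we keep all 6.
Initial partition by acceptance: {q1,q4} | {q0,q2,q3,q5}.
On input 0, block {q0,q2,q3,q5} splits into {q0,q2,q3} and {q5}.
Split {q0,q2,q3} by δ(·,0) → {q0,q2} and {q3}.
Refine {q0,q2} on symbol 1: members go to different blocks, giving {q0} and {q2}.
No further refinement is possible. Final partition (5 blocks): {q1,q4} | {q0} | {q5} | {q3} | {q2}.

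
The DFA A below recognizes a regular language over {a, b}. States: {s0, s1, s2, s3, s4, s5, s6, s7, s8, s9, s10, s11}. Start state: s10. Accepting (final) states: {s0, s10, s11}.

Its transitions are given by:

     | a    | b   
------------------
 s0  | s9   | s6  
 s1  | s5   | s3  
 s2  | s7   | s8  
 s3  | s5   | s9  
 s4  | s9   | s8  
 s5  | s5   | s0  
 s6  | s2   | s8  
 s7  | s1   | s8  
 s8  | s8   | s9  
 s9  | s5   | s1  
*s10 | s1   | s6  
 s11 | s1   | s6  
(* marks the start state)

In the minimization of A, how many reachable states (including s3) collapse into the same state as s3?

3

First remove the unreachable states {s4,s11}; 10 states remain.
P0 = {s0,s10} | {s1,s2,s3,s5,s6,s7,s8,s9}.
Refine {s1,s2,s3,s5,s6,s7,s8,s9} on symbol b: members go to different blocks, giving {s1,s2,s3,s6,s7,s8,s9} and {s5}.
On input a, block {s1,s2,s3,s6,s7,s8,s9} splits into {s2,s6,s7,s8} and {s1,s3,s9}.
Split {s2,s6,s7,s8} by δ(·,a) → {s2,s6,s8} and {s7}.
On input a, block {s2,s6,s8} splits into {s6,s8} and {s2}.
Refine {s6,s8} on symbol a: members go to different blocks, giving {s6} and {s8}.
No further refinement is possible. Final partition (7 blocks): {s0,s10} | {s6} | {s5} | {s1,s3,s9} | {s7} | {s2} | {s8}.
State s3 belongs to the block {s1,s3,s9}, which has 3 states.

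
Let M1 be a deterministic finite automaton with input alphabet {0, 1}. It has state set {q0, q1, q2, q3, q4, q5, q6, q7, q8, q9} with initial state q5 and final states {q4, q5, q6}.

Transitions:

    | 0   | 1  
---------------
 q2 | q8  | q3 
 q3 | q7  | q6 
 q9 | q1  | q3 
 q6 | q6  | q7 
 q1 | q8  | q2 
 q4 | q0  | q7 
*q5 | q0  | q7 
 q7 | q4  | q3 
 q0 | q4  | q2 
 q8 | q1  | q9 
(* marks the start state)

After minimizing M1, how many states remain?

7

Every state is reachable, so we keep all 10.
Initial partition by acceptance: {q4,q5,q6} | {q0,q1,q2,q3,q7,q8,q9}.
Refine {q4,q5,q6} on symbol 0: members go to different blocks, giving {q4,q5} and {q6}.
On input 0, block {q0,q1,q2,q3,q7,q8,q9} splits into {q1,q2,q3,q8,q9} and {q0,q7}.
Refine {q1,q2,q3,q8,q9} on symbol 0: members go to different blocks, giving {q1,q2,q8,q9} and {q3}.
Refine {q1,q2,q8,q9} on symbol 1: members go to different blocks, giving {q1,q8} and {q2,q9}.
On input 1, block {q0,q7} splits into {q0} and {q7}.
Stable partition: {q4,q5} | {q1,q8} | {q6} | {q0} | {q3} | {q2,q9} | {q7} — 7 equivalence classes.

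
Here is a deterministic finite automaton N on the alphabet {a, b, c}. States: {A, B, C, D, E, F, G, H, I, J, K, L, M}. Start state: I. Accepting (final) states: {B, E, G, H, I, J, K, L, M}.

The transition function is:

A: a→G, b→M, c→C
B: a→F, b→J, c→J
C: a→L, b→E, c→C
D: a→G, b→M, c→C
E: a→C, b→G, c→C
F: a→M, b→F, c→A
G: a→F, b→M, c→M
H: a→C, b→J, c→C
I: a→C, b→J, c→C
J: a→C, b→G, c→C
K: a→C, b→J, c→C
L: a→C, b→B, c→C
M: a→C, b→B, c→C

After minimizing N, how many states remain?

First remove the unreachable states {D,H,K}; 10 states remain.
P0 = {B,E,G,I,J,L,M} | {A,C,F}.
Split {B,E,G,I,J,L,M} by δ(·,c) → {E,I,J,L,M} and {B,G}.
On input b, block {E,I,J,L,M} splits into {E,J,L,M} and {I}.
Split {A,C,F} by δ(·,a) → {C,F} and {A}.
Split {C,F} by δ(·,b) → {C} and {F}.
No further refinement is possible. Final partition (6 blocks): {E,J,L,M} | {C} | {B,G} | {I} | {A} | {F}.

6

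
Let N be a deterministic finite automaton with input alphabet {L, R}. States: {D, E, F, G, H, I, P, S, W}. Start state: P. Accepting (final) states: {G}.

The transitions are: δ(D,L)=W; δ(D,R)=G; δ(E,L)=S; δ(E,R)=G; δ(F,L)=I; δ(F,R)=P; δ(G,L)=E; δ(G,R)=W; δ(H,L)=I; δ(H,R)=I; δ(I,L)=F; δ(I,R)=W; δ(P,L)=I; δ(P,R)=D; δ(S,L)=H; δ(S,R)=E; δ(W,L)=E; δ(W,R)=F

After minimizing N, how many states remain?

Every state is reachable, so we keep all 9.
Start with accepting vs non-accepting: {G} | {D,E,F,H,I,P,S,W}.
On input R, block {D,E,F,H,I,P,S,W} splits into {F,H,I,P,S,W} and {D,E}.
Refine {F,H,I,P,S,W} on symbol L: members go to different blocks, giving {F,H,I,P,S} and {W}.
On input R, block {F,H,I,P,S} splits into {P,S} and {F,H} and {I}.
Split {P,S} by δ(·,L) → {P} and {S}.
Split {D,E} by δ(·,L) → {E} and {D}.
On input R, block {F,H} splits into {F} and {H}.
No further refinement is possible. Final partition (9 blocks): {G} | {P} | {E} | {W} | {F} | {I} | {S} | {D} | {H}.

9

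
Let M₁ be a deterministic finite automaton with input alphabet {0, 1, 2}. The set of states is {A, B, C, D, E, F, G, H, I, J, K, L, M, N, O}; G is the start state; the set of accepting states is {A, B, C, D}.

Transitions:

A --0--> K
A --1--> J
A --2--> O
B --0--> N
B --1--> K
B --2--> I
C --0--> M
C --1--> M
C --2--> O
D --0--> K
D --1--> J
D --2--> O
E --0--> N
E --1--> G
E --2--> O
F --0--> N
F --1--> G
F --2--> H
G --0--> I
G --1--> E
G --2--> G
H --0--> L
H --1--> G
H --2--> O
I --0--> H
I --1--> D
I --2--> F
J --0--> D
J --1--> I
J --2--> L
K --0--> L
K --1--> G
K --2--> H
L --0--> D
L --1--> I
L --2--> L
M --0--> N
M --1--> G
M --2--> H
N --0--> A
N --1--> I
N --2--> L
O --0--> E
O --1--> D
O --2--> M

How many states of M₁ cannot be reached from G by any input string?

2

No path from G leads to B, C; the other 13 states are all reachable.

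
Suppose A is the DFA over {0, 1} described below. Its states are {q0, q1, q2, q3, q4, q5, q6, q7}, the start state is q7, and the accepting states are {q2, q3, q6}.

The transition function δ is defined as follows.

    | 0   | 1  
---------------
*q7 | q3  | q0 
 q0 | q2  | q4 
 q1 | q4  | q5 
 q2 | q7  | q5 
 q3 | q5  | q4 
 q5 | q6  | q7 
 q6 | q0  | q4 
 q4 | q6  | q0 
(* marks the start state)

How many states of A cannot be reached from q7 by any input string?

BFS from q7 reaches {q0, q2, q3, q4, q5, q6, q7}; the 1 state(s) q1 are never visited.

1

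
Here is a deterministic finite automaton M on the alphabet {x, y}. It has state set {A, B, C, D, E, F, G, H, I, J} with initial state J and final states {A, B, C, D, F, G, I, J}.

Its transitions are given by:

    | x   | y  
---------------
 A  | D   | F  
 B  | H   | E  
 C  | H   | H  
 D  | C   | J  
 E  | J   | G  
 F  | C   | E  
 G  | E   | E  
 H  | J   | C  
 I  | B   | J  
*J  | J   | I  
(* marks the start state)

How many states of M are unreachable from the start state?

3

Starting at J and following transitions, the reachable set is {B, C, E, G, H, I, J}. That leaves A, D, F unreachable — 3 in total.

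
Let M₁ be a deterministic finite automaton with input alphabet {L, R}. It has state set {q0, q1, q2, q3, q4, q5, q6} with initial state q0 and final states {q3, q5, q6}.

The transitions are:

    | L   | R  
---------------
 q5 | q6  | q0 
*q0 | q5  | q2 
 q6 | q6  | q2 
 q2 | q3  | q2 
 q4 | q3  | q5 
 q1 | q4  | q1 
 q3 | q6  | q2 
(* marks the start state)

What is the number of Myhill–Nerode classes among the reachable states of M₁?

Reachable states from the start: {q0,q2,q3,q5,q6}. Unreachable: {q1,q4} — drop them.
Initial partition by acceptance: {q3,q5,q6} | {q0,q2}.
The partition is now stable with 2 blocks: {q3,q5,q6} | {q0,q2}.

2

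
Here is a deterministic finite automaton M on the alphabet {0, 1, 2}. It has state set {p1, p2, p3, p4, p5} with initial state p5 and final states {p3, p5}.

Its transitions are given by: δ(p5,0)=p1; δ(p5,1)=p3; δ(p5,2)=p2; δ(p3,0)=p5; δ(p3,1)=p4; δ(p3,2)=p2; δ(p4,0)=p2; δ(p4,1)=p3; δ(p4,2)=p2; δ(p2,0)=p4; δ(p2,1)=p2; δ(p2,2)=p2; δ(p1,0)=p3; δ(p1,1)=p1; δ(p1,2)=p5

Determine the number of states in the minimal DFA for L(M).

Initial partition by acceptance: {p3,p5} | {p1,p2,p4}.
On input 0, block {p3,p5} splits into {p3} and {p5}.
Refine {p1,p2,p4} on symbol 0: members go to different blocks, giving {p2,p4} and {p1}.
On input 1, block {p2,p4} splits into {p2} and {p4}.
No further refinement is possible. Final partition (5 blocks): {p3} | {p2} | {p5} | {p1} | {p4}.

5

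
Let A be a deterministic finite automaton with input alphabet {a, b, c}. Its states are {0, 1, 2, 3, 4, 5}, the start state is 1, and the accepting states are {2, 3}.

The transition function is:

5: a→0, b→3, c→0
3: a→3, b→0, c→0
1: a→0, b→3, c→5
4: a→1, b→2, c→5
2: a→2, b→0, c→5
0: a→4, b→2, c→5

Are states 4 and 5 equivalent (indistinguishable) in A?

Yes

P0 = {2,3} | {0,1,4,5}.
No further refinement is possible. Final partition (2 blocks): {2,3} | {0,1,4,5}.
4 and 5 lie in the same block of the stable partition, so they are equivalent — no string distinguishes them.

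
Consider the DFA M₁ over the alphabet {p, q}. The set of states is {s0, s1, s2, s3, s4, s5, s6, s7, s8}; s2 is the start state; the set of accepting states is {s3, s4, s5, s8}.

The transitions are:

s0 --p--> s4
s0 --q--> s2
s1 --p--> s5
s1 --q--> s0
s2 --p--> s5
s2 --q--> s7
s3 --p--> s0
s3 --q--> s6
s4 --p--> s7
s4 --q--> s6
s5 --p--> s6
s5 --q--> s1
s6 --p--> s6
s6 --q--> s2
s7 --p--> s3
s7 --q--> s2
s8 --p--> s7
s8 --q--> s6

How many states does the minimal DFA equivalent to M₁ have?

Reachable states from the start: {s0,s1,s2,s3,s4,s5,s6,s7}. Unreachable: {s8} — drop them.
Start with accepting vs non-accepting: {s3,s4,s5} | {s0,s1,s2,s6,s7}.
Split {s0,s1,s2,s6,s7} by δ(·,p) → {s0,s1,s2,s7} and {s6}.
Refine {s3,s4,s5} on symbol p: members go to different blocks, giving {s3,s4} and {s5}.
On input p, block {s0,s1,s2,s7} splits into {s0,s7} and {s1,s2}.
No further refinement is possible. Final partition (5 blocks): {s3,s4} | {s0,s7} | {s6} | {s5} | {s1,s2}.

5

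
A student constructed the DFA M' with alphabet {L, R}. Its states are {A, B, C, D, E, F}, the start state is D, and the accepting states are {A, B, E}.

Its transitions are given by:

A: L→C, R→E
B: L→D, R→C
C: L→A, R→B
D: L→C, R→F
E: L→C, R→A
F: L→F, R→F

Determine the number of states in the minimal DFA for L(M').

Start with accepting vs non-accepting: {A,B,E} | {C,D,F}.
Split {A,B,E} by δ(·,R) → {A,E} and {B}.
Refine {C,D,F} on symbol L: members go to different blocks, giving {D,F} and {C}.
On input L, block {D,F} splits into {D} and {F}.
The partition is now stable with 5 blocks: {A,E} | {D} | {B} | {C} | {F}.

5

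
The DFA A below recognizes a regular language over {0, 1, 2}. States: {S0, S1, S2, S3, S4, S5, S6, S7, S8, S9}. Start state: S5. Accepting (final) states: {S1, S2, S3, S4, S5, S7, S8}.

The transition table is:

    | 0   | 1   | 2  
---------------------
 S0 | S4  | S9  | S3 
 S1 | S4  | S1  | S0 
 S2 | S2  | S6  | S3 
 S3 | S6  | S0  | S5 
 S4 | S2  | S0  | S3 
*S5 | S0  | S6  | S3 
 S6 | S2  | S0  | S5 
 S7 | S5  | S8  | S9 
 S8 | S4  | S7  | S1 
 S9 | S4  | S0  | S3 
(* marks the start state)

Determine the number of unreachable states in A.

3

No path from S5 leads to S1, S7, S8; the other 7 states are all reachable.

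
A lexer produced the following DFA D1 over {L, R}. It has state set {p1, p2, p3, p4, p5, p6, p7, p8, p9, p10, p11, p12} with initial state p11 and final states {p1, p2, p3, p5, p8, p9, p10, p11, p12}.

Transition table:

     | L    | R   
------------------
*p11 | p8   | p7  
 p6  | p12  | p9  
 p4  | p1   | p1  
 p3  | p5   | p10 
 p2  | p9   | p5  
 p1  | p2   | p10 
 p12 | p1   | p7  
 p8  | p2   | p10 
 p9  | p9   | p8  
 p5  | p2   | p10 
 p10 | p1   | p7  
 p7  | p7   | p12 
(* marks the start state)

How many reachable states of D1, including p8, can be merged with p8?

3

First remove the unreachable states {p3,p4,p6}; 9 states remain.
Initial partition by acceptance: {p1,p2,p5,p8,p9,p10,p11,p12} | {p7}.
Split {p1,p2,p5,p8,p9,p10,p11,p12} by δ(·,R) → {p1,p2,p5,p8,p9} and {p10,p11,p12}.
On input R, block {p1,p2,p5,p8,p9} splits into {p1,p5,p8} and {p2,p9}.
No further refinement is possible. Final partition (4 blocks): {p1,p5,p8} | {p7} | {p10,p11,p12} | {p2,p9}.
The equivalence class containing p8 is {p1,p5,p8}, of size 3.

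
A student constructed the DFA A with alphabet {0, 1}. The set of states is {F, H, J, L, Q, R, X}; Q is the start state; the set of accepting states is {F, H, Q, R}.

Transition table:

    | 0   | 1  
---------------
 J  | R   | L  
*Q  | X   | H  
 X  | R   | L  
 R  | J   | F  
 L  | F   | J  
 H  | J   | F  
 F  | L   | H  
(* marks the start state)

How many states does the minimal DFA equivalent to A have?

All states are reachable from the start state.
Initial partition by acceptance: {F,H,Q,R} | {J,L,X}.
Stable partition: {F,H,Q,R} | {J,L,X} — 2 equivalence classes.

2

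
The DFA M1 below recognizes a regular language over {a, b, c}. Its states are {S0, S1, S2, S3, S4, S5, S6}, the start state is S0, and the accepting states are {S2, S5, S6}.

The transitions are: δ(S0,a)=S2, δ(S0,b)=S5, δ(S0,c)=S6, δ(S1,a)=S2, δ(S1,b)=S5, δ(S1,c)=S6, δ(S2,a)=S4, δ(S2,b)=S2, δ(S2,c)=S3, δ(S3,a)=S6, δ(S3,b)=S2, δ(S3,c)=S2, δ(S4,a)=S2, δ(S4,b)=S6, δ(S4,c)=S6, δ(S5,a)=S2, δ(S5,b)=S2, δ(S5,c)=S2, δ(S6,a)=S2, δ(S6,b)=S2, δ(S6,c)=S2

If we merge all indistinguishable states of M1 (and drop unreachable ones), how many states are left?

4

States {S1} cannot be reached from the start state, so discard them.
Start with accepting vs non-accepting: {S2,S5,S6} | {S0,S3,S4}.
Refine {S2,S5,S6} on symbol a: members go to different blocks, giving {S5,S6} and {S2}.
Split {S0,S3,S4} by δ(·,a) → {S0,S4} and {S3}.
Stable partition: {S5,S6} | {S0,S4} | {S2} | {S3} — 4 equivalence classes.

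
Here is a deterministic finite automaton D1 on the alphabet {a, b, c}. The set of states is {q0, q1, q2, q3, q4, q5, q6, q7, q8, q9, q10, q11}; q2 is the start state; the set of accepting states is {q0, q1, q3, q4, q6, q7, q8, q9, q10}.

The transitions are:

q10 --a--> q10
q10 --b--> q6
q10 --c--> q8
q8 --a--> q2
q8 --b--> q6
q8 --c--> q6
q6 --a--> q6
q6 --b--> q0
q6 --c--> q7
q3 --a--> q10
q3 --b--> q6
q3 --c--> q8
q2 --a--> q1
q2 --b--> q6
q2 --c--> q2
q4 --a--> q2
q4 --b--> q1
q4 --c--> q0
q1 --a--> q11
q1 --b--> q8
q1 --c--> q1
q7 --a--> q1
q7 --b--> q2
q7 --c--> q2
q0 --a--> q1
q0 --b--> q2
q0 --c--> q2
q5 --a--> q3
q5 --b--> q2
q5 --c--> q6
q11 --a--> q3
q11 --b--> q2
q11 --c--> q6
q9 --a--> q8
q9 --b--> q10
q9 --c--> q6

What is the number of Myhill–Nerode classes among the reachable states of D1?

7

States {q4,q5,q9} cannot be reached from the start state, so discard them.
Start with accepting vs non-accepting: {q0,q1,q3,q6,q7,q8,q10} | {q2,q11}.
Refine {q0,q1,q3,q6,q7,q8,q10} on symbol a: members go to different blocks, giving {q0,q3,q6,q7,q10} and {q1,q8}.
Refine {q0,q3,q6,q7,q10} on symbol a: members go to different blocks, giving {q3,q6,q10} and {q0,q7}.
Split {q3,q6,q10} by δ(·,b) → {q3,q10} and {q6}.
Split {q2,q11} by δ(·,a) → {q2} and {q11}.
Split {q1,q8} by δ(·,a) → {q1} and {q8}.
Stable partition: {q3,q10} | {q2} | {q1} | {q0,q7} | {q6} | {q11} | {q8} — 7 equivalence classes.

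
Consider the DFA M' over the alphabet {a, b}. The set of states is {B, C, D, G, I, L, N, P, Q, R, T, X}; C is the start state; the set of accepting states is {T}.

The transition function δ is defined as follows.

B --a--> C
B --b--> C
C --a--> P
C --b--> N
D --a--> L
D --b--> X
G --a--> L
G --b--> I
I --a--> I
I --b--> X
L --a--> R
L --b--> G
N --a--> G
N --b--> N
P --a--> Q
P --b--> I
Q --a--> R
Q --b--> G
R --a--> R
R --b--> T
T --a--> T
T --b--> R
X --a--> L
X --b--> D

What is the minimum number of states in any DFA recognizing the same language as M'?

First remove the unreachable states {B}; 11 states remain.
Initial partition by acceptance: {T} | {C,D,G,I,L,N,P,Q,R,X}.
On input b, block {C,D,G,I,L,N,P,Q,R,X} splits into {C,D,G,I,L,N,P,Q,X} and {R}.
Refine {C,D,G,I,L,N,P,Q,X} on symbol a: members go to different blocks, giving {C,D,G,I,N,P,X} and {L,Q}.
Split {C,D,G,I,N,P,X} by δ(·,a) → {D,G,P,X} and {C,I,N}.
Split {D,G,P,X} by δ(·,b) → {G,P} and {D,X}.
Refine {C,I,N} on symbol a: members go to different blocks, giving {C,N} and {I}.
Stable partition: {T} | {G,P} | {R} | {L,Q} | {C,N} | {D,X} | {I} — 7 equivalence classes.

7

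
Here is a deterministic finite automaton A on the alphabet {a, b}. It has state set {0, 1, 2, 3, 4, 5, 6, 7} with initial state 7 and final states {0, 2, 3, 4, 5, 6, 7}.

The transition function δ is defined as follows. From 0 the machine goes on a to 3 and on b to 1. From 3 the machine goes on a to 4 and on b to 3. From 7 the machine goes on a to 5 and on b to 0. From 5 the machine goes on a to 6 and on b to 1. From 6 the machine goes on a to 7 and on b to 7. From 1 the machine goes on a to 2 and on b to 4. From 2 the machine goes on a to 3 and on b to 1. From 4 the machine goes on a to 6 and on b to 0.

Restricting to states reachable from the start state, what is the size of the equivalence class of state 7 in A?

All states are reachable from the start state.
Initial partition by acceptance: {0,2,3,4,5,6,7} | {1}.
On input b, block {0,2,3,4,5,6,7} splits into {3,4,6,7} and {0,2,5}.
On input a, block {3,4,6,7} splits into {3,4,6} and {7}.
Refine {3,4,6} on symbol a: members go to different blocks, giving {3,4} and {6}.
Split {3,4} by δ(·,a) → {3} and {4}.
Refine {0,2,5} on symbol a: members go to different blocks, giving {0,2} and {5}.
The partition is now stable with 7 blocks: {3} | {1} | {0,2} | {7} | {6} | {4} | {5}.
State 7 belongs to the block {7}, which has 1 states.

1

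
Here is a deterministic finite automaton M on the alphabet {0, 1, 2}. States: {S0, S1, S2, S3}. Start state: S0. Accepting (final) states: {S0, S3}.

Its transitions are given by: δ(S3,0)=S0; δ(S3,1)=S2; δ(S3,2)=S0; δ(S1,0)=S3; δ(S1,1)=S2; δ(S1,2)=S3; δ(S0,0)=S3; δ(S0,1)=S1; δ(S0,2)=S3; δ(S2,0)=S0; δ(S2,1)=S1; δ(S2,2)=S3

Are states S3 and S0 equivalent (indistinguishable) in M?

Yes

P0 = {S0,S3} | {S1,S2}.
No further refinement is possible. Final partition (2 blocks): {S0,S3} | {S1,S2}.
S3 and S0 lie in the same block of the stable partition, so they are equivalent — no string distinguishes them.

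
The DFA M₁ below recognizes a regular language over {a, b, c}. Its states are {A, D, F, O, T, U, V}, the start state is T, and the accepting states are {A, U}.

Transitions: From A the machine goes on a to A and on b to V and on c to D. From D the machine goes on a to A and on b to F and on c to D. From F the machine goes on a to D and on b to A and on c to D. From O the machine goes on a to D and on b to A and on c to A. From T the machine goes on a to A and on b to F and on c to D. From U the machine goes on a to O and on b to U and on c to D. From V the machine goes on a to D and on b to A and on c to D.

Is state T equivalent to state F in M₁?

No

Reachable states from the start: {A,D,F,T,V}. Unreachable: {O,U} — drop them.
P0 = {A} | {D,F,T,V}.
On input a, block {D,F,T,V} splits into {D,T} and {F,V}.
No further refinement is possible. Final partition (3 blocks): {A} | {D,T} | {F,V}.
T and F end up in different blocks, so they are distinguishable. For instance, the string 'a' is accepted from only T.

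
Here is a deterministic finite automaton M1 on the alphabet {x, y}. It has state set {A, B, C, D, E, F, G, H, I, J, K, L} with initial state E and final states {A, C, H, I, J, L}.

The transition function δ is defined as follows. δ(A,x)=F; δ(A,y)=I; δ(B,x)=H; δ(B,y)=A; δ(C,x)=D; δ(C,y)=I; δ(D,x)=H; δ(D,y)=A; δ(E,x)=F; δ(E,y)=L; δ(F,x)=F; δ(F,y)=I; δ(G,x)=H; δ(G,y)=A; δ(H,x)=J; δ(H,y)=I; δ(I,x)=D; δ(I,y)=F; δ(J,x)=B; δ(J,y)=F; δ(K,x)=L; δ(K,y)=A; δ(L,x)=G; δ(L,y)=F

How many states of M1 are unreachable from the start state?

2

BFS from E reaches {A, B, D, E, F, G, H, I, J, L}; the 2 state(s) C, K are never visited.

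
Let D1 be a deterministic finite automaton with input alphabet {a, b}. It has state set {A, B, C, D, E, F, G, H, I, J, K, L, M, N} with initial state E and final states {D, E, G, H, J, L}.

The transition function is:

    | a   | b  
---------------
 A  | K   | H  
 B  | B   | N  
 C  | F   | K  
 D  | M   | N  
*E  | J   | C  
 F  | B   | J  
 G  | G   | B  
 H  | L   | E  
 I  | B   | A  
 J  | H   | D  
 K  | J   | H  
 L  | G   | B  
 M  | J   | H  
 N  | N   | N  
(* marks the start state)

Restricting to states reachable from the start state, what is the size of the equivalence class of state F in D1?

1

Reachable states from the start: {B,C,D,E,F,G,H,J,K,L,M,N}. Unreachable: {A,I} — drop them.
Start with accepting vs non-accepting: {D,E,G,H,J,L} | {B,C,F,K,M,N}.
Split {D,E,G,H,J,L} by δ(·,a) → {E,G,H,J,L} and {D}.
Split {E,G,H,J,L} by δ(·,b) → {E,G,L} and {H} and {J}.
On input a, block {E,G,L} splits into {G,L} and {E}.
Split {B,C,F,K,M,N} by δ(·,a) → {B,C,F,N} and {K,M}.
On input b, block {B,C,F,N} splits into {B,N} and {C} and {F}.
The partition is now stable with 9 blocks: {G,L} | {B,N} | {D} | {H} | {J} | {E} | {K,M} | {C} | {F}.
The equivalence class containing F is {F}, of size 1.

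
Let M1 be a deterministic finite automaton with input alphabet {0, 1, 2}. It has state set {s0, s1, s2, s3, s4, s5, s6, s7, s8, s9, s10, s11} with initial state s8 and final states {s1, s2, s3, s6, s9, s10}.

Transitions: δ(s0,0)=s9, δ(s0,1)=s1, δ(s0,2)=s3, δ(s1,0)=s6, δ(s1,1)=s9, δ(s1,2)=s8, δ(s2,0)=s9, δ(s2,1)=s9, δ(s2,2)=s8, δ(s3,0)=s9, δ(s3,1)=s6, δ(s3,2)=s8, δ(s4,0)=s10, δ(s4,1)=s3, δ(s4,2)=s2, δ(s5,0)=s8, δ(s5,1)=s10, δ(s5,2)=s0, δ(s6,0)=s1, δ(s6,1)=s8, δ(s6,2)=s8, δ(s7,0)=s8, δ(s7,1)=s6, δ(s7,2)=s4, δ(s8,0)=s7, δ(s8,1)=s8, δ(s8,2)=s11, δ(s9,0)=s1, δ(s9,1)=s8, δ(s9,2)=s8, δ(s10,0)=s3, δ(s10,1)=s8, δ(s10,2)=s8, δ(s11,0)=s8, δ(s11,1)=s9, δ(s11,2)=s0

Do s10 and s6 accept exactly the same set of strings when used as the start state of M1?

Yes

Reachable states from the start: {s0,s1,s2,s3,s4,s6,s7,s8,s9,s10,s11}. Unreachable: {s5} — drop them.
Start with accepting vs non-accepting: {s1,s2,s3,s6,s9,s10} | {s0,s4,s7,s8,s11}.
On input 1, block {s1,s2,s3,s6,s9,s10} splits into {s1,s2,s3} and {s6,s9,s10}.
Refine {s0,s4,s7,s8,s11} on symbol 0: members go to different blocks, giving {s7,s8,s11} and {s0,s4}.
Split {s7,s8,s11} by δ(·,1) → {s7,s11} and {s8}.
The partition is now stable with 5 blocks: {s1,s2,s3} | {s7,s11} | {s6,s9,s10} | {s0,s4} | {s8}.
s10 and s6 lie in the same block of the stable partition, so they are equivalent — no string distinguishes them.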